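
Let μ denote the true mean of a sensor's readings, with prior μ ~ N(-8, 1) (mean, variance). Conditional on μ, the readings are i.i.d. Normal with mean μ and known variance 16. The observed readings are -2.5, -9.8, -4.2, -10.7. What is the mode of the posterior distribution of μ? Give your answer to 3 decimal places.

μ̂_MAP = -7.760

n = 4; x̄ = ((-2.5) + (-9.8) + (-4.2) + (-10.7))/4 = -27.2/4 = -6.8.
For a Normal prior and Normal likelihood with known variance, the posterior is Normal; its mode equals its mean, the precision-weighted average.
Prior precision 1/σ₀² = 1/1 = 1; data precision n/σ² = 4/16 = 0.25.
μ̂ = (1·(-8) + 0.25·(-6.8)) / (1 + 0.25) = (-9.7)/1.25 = -7.760.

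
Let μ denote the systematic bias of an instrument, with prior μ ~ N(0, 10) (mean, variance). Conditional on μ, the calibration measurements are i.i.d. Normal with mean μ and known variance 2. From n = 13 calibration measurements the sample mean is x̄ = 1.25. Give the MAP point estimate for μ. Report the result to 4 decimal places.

μ̂_MAP = 1.2311

n = 13, x̄ = 1.25.
For a Normal prior and Normal likelihood with known variance, the posterior is Normal; its mode equals its mean, the precision-weighted average.
Prior precision 1/σ₀² = 1/10 = 0.1; data precision n/σ² = 13/2 = 6.5.
μ̂ = (0.1·0 + 6.5·1.25) / (0.1 + 6.5) = 8.125/6.6 = 325/264 ≈ 1.2311.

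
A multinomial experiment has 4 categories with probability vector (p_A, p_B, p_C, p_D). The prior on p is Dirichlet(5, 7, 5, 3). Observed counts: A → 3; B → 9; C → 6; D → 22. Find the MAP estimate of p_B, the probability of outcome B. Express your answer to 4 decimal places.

MAP estimate of p_B = 0.2679

The posterior is Dirichlet(αᵢ + nᵢ) = Dirichlet(8, 16, 11, 25).
For a Dirichlet(a₁,…,a_K) with all aᵢ > 1, the mode has j-th component (aⱼ − 1)/(Σaᵢ − K).
Here Σaᵢ = 60 and K = 4, so p_B = (16 − 1)/(60 − 4) = 15/56 ≈ 0.2679.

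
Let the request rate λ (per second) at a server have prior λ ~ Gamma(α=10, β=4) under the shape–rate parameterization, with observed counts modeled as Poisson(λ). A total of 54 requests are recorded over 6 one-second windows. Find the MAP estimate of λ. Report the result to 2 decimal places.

Σxᵢ = 54, n = 6.
Posterior ∝ λ^9e^(−4λ) · λ^54e^(−6λ) = λ^63e^(−10λ), i.e. Gamma(shape=64, rate=10).
The mode of a Gamma(a, b) with a ≥ 1 (shape–rate) is (a−1)/b = 63/10 ≈ 6.30.

λ̂_MAP = 6.30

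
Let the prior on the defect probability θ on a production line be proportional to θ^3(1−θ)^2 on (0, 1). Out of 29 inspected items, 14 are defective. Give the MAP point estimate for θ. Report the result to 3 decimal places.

The prior density ∝ θ^3(1−θ)^2 is the kernel of Beta(4, 3).
Data: 14 successes in 29 trials. The binomial likelihood contributes θ^14(1−θ)^15, so the posterior is Beta(4+14, 3+15) = Beta(18, 18).
For Beta(a, b) with a, b > 1 the mode is (a−1)/(a+b−2) = 17/34 ≈ 0.500.

θ̂_MAP = 0.500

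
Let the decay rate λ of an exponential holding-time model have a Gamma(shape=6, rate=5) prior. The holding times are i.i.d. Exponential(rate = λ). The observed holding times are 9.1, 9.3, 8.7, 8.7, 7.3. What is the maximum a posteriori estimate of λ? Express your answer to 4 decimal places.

The Exponential(rate=λ) likelihood is ∝ λ^n e^(−λΣtᵢ). Here n = 5 and Σtᵢ = 9.1 + 9.3 + 8.7 + 8.7 + 7.3 = 43.1.
Posterior ∝ λ^5e^(−5λ) · λ^5e^(−43.1λ) = λ^10e^(−48.1λ), i.e. Gamma(11, 48.1).
Mode = (a−1)/b = 10/48.1 ≈ 0.2079.

λ̂_MAP = 0.2079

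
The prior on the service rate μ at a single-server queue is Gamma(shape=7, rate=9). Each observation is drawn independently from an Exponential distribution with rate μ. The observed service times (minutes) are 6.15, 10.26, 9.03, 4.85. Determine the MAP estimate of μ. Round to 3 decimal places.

The Exponential(rate=μ) likelihood is ∝ μ^n e^(−μΣtᵢ). Here n = 4 and Σtᵢ = 6.15 + 10.26 + 9.03 + 4.85 = 30.29.
Posterior ∝ μ^6e^(−9μ) · μ^4e^(−30.29μ) = μ^10e^(−39.29μ), i.e. Gamma(11, 39.29).
Mode = (a−1)/b = 10/39.29 ≈ 0.255.

μ̂_MAP = 0.255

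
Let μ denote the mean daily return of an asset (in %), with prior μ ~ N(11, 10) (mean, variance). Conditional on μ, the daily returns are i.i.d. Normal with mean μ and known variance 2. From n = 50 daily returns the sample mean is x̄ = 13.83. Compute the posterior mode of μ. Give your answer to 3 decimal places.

μ̂_MAP = 13.819

n = 50, x̄ = 13.83.
For a Normal prior and Normal likelihood with known variance, the posterior is Normal; its mode equals its mean, the precision-weighted average.
Prior precision 1/σ₀² = 1/10 = 0.1; data precision n/σ² = 50/2 = 25.
μ̂ = (0.1·11 + 25·13.83) / (0.1 + 25) = 346.85/25.1 = 6937/502 ≈ 13.819.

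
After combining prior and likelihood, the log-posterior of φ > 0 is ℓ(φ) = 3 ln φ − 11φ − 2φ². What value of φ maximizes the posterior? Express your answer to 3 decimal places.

φ̂_MAP = 0.250

ℓ'(φ) = 3/φ − 11 − 4φ. Setting this to zero and multiplying by φ: 4φ² + 11φ − 3 = 0.
φ = (−11 + √(11² + 4·4·3)) / (2·4) = (−11 + √169) / 8 = (−11 + 13)/8 = 1/4.
ℓ''(φ) = −3/φ² − 4 < 0, confirming a maximum.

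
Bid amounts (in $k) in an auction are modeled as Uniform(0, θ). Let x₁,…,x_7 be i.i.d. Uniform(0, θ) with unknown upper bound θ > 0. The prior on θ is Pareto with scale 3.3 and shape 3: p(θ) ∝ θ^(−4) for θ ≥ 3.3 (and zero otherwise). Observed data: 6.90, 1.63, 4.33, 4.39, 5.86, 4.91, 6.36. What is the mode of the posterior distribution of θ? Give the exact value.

θ̂_MAP = 6.90

The Uniform(0, θ) likelihood is θ^(−n) for θ ≥ max(xᵢ), zero otherwise. Here max(xᵢ) = 6.90.
Posterior ∝ θ^(−4) · θ^(−7) = θ^(−11) on θ ≥ max(3.3, 6.90) = 6.90.
This density is strictly decreasing in θ, so the posterior mode lies at the lower boundary of the support.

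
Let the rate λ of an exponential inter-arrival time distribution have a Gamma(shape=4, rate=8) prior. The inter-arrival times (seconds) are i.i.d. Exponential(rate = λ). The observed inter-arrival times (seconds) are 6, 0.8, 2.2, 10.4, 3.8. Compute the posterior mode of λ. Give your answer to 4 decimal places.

λ̂_MAP = 0.2564

The Exponential(rate=λ) likelihood is ∝ λ^n e^(−λΣtᵢ). Here n = 5 and Σtᵢ = 6 + 0.8 + 2.2 + 10.4 + 3.8 = 23.2.
Posterior ∝ λ^3e^(−8λ) · λ^5e^(−23.2λ) = λ^8e^(−31.2λ), i.e. Gamma(9, 31.2).
Mode = (a−1)/b = 8/31.2 ≈ 0.2564.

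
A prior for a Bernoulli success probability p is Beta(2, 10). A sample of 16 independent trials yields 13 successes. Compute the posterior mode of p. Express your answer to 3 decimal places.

Prior: Beta(2, 10).
Data: 13 successes in 16 trials. The binomial likelihood contributes p^13(1−p)^3, so the posterior is Beta(2+13, 10+3) = Beta(15, 13).
For Beta(a, b) with a, b > 1 the mode is (a−1)/(a+b−2) = 14/26 ≈ 0.538.

p̂_MAP = 0.538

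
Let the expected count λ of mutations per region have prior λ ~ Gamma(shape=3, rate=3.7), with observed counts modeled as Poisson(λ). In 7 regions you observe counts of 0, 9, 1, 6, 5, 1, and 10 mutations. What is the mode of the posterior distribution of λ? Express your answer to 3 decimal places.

Σxᵢ = 0+9+1+6+5+1+10 = 32, with n = 7.
Posterior ∝ λ^2e^(−3.7λ) · λ^32e^(−7λ) = λ^34e^(−10.7λ), i.e. Gamma(shape=35, rate=10.7).
The mode of a Gamma(a, b) with a ≥ 1 (shape–rate) is (a−1)/b = 34/10.7 ≈ 3.178.

λ̂_MAP = 3.178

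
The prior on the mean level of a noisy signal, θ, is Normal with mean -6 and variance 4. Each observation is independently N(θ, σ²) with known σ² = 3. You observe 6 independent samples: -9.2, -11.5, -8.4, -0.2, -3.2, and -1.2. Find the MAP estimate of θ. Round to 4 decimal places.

θ̂_MAP = -5.6593

n = 6; x̄ = ((-9.2) + (-11.5) + (-8.4) + (-0.2) + (-3.2) + (-1.2))/6 = -33.7/6 = -337/60 ≈ -5.6167.
For a Normal prior and Normal likelihood with known variance, the posterior is Normal; its mode equals its mean, the precision-weighted average.
Prior precision 1/σ₀² = 1/4 = 0.25; data precision n/σ² = 6/3 = 2.
θ̂ = (0.25·(-6) + 2·(-337/60)) / (0.25 + 2) = (-191/15)/2.25 = -764/135 ≈ -5.6593.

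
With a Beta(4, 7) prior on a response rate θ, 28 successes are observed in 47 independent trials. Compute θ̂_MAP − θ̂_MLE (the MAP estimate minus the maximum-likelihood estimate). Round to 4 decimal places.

Posterior is Beta(32, 26); MAP = (32−1)/(58−2) = 31/56 ≈ 0.55357.
MLE ignores the prior: θ̂_MLE = k/n = 28/47 ≈ 0.59574.
Difference = 31/56 − 28/47 = -111/2632 ≈ -0.0422.

MAP − MLE = -0.0422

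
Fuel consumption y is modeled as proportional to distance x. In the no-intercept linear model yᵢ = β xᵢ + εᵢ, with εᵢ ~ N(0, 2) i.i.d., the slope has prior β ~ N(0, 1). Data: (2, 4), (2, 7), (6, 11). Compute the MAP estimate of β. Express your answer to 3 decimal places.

β̂_MAP = 1.913

log p(β | y) = −Σ(yᵢ − βxᵢ)²/(2·2) − β²/(2·1) + const.
Setting the derivative to zero: Σxᵢ(yᵢ − βxᵢ)/2 − β/1 = 0, so β = Σxᵢyᵢ / (Σxᵢ² + σ²/τ²).
Σxᵢyᵢ = 2·4 + 2·7 + 6·11 = 88; Σxᵢ² = 44; σ²/τ² = 2.
β̂_MAP = 88 / (44 + 2) = 88/46 ≈ 1.913.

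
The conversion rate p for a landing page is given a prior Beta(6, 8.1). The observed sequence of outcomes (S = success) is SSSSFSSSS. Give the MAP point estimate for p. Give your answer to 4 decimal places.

Prior: Beta(6, 8.1).
Data: 8 successes in 9 trials (from the sequence). The binomial likelihood contributes p^8(1−p)^1, so the posterior is Beta(6+8, 8.1+1) = Beta(14, 9.1).
For Beta(a, b) with a, b > 1 the mode is (a−1)/(a+b−2) = 13/21.1 ≈ 0.6161.

p̂_MAP = 0.6161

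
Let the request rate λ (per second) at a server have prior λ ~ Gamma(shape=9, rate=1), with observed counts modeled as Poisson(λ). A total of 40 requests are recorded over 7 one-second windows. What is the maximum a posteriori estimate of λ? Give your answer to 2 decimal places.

Σxᵢ = 40, n = 7.
Posterior ∝ λ^8e^(−1λ) · λ^40e^(−7λ) = λ^48e^(−8λ), i.e. Gamma(shape=49, rate=8).
The mode of a Gamma(a, b) with a ≥ 1 (shape–rate) is (a−1)/b = 48/8 ≈ 6.00.

λ̂_MAP = 6.00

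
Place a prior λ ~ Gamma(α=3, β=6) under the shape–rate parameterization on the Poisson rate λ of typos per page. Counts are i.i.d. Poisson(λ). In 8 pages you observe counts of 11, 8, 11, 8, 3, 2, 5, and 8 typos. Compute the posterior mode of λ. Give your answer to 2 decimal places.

Σxᵢ = 11+8+11+8+3+2+5+8 = 56, with n = 8.
Posterior ∝ λ^2e^(−6λ) · λ^56e^(−8λ) = λ^58e^(−14λ), i.e. Gamma(shape=59, rate=14).
The mode of a Gamma(a, b) with a ≥ 1 (shape–rate) is (a−1)/b = 58/14 ≈ 4.14.

λ̂_MAP = 4.14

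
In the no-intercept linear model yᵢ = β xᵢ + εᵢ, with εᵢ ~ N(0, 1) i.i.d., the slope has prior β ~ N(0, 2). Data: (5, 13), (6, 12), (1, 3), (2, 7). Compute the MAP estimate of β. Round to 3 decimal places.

log p(β | y) = −Σ(yᵢ − βxᵢ)²/(2·1) − β²/(2·2) + const.
Setting the derivative to zero: Σxᵢ(yᵢ − βxᵢ)/1 − β/2 = 0, so β = Σxᵢyᵢ / (Σxᵢ² + σ²/τ²).
Σxᵢyᵢ = 5·13 + 6·12 + 1·3 + 2·7 = 154; Σxᵢ² = 66; σ²/τ² = 0.5.
β̂_MAP = 154 / (66 + 0.5) = 154/66.5 ≈ 2.316.

β̂_MAP = 2.316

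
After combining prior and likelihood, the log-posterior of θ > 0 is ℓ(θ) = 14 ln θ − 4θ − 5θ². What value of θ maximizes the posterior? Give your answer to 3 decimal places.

θ̂_MAP = 1.000

ℓ'(θ) = 14/θ − 4 − 10θ. Setting this to zero and multiplying by θ: 10θ² + 4θ − 14 = 0.
θ = (−4 + √(4² + 4·10·14)) / (2·10) = (−4 + √576) / 20 = (−4 + 24)/20 = 1.
ℓ''(θ) = −14/θ² − 10 < 0, confirming a maximum.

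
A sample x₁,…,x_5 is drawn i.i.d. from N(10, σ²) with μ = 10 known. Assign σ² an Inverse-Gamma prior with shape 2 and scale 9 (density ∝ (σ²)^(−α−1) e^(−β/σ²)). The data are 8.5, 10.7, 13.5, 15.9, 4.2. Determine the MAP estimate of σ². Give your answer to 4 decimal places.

σ̂²_MAP = 9.2218

Sum of squared deviations about the known mean: SS = (8.5−10)² + (10.7−10)² + (13.5−10)² + (15.9−10)² + (4.2−10)² = 83.44.
The Normal likelihood contributes (σ²)^(−n/2) exp(−SS/(2σ²)), so the posterior is Inverse-Gamma(α + n/2, β + SS/2) = Inverse-Gamma(4.5, 50.72).
The mode of Inverse-Gamma(a, b) is b/(a+1) = 50.72/5.5 ≈ 9.2218.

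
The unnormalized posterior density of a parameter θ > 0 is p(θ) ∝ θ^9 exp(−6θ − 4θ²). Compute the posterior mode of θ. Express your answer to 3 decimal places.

θ̂_MAP = 0.750

ℓ'(θ) = 9/θ − 6 − 8θ. Setting this to zero and multiplying by θ: 8θ² + 6θ − 9 = 0.
θ = (−6 + √(6² + 4·8·9)) / (2·8) = (−6 + √324) / 16 = (−6 + 18)/16 = 3/4.
ℓ''(θ) = −9/θ² − 8 < 0, confirming a maximum.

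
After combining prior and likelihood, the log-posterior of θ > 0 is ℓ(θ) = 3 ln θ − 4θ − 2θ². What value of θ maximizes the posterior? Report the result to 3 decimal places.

ℓ'(θ) = 3/θ − 4 − 4θ. Setting this to zero and multiplying by θ: 4θ² + 4θ − 3 = 0.
θ = (−4 + √(4² + 4·4·3)) / (2·4) = (−4 + √64) / 8 = (−4 + 8)/8 = 1/2.
ℓ''(θ) = −3/θ² − 4 < 0, confirming a maximum.

θ̂_MAP = 0.500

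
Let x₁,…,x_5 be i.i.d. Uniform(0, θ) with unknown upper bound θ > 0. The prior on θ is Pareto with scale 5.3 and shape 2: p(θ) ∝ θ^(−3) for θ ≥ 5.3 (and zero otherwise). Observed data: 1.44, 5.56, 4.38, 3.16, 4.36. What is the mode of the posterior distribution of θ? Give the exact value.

The Uniform(0, θ) likelihood is θ^(−n) for θ ≥ max(xᵢ), zero otherwise. Here max(xᵢ) = 5.56.
Posterior ∝ θ^(−3) · θ^(−5) = θ^(−8) on θ ≥ max(5.3, 5.56) = 5.56.
This density is strictly decreasing in θ, so the posterior mode lies at the lower boundary of the support.

θ̂_MAP = 5.56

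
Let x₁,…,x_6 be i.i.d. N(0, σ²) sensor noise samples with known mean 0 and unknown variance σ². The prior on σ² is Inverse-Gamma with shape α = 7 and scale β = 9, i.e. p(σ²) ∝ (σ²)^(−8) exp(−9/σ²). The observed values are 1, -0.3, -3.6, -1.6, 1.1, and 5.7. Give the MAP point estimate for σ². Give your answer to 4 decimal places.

σ̂²_MAP = 3.1050

Sum of squared deviations about the known mean: SS = (1−0)² + (-0.3−0)² + (-3.6−0)² + (-1.6−0)² + (1.1−0)² + (5.7−0)² = 50.31.
The Normal likelihood contributes (σ²)^(−n/2) exp(−SS/(2σ²)), so the posterior is Inverse-Gamma(α + n/2, β + SS/2) = Inverse-Gamma(10, 34.155).
The mode of Inverse-Gamma(a, b) is b/(a+1) = 34.155/11 ≈ 3.1050.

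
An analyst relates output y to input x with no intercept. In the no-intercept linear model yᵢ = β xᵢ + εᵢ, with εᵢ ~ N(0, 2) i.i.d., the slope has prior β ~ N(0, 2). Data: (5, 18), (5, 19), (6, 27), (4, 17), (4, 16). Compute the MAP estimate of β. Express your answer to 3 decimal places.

β̂_MAP = 4.025

log p(β | y) = −Σ(yᵢ − βxᵢ)²/(2·2) − β²/(2·2) + const.
Setting the derivative to zero: Σxᵢ(yᵢ − βxᵢ)/2 − β/2 = 0, so β = Σxᵢyᵢ / (Σxᵢ² + σ²/τ²).
Σxᵢyᵢ = 5·18 + 5·19 + 6·27 + 4·17 + 4·16 = 479; Σxᵢ² = 118; σ²/τ² = 1.
β̂_MAP = 479 / (118 + 1) = 479/119 ≈ 4.025.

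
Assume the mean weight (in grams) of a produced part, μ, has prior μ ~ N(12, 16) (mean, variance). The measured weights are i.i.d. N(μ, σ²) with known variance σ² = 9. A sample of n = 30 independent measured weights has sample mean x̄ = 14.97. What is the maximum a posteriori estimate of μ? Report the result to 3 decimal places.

n = 30, x̄ = 14.97.
For a Normal prior and Normal likelihood with known variance, the posterior is Normal; its mode equals its mean, the precision-weighted average.
Prior precision 1/σ₀² = 1/16 = 0.0625; data precision n/σ² = 30/9 = 10/3.
μ̂ = (0.0625·12 + (10/3)·14.97) / (0.0625 + 10/3) = 50.65/(163/48) = 12156/815 ≈ 14.915.

μ̂_MAP = 14.915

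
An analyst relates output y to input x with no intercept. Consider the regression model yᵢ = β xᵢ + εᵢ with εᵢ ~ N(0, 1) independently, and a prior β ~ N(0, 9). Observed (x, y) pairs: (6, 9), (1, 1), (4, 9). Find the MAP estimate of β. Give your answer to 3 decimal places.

log p(β | y) = −Σ(yᵢ − βxᵢ)²/(2·1) − β²/(2·9) + const.
Setting the derivative to zero: Σxᵢ(yᵢ − βxᵢ)/1 − β/9 = 0, so β = Σxᵢyᵢ / (Σxᵢ² + σ²/τ²).
Σxᵢyᵢ = 6·9 + 1·1 + 4·9 = 91; Σxᵢ² = 53; σ²/τ² = 1/9.
β̂_MAP = 91 / (53 + 1/9) = 91/(478/9) = 819/478 ≈ 1.713.

β̂_MAP = 1.713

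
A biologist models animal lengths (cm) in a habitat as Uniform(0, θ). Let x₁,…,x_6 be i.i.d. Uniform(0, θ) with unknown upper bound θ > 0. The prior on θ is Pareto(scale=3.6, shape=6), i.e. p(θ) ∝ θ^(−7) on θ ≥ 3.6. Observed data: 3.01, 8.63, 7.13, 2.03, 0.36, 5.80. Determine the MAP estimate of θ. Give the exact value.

The Uniform(0, θ) likelihood is θ^(−n) for θ ≥ max(xᵢ), zero otherwise. Here max(xᵢ) = 8.63.
Posterior ∝ θ^(−7) · θ^(−6) = θ^(−13) on θ ≥ max(3.6, 8.63) = 8.63.
This density is strictly decreasing in θ, so the posterior mode lies at the lower boundary of the support.

θ̂_MAP = 8.63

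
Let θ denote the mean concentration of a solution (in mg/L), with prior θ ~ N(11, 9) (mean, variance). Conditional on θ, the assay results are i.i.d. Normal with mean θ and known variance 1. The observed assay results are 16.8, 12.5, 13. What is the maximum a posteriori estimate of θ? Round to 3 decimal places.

n = 3; x̄ = (16.8 + 12.5 + 13)/3 = 42.3/3 = 14.1.
For a Normal prior and Normal likelihood with known variance, the posterior is Normal; its mode equals its mean, the precision-weighted average.
Prior precision 1/σ₀² = 1/9; data precision n/σ² = 3/1 = 3.
θ̂ = ((1/9)·11 + 3·14.1) / (1/9 + 3) = (3917/90)/(28/9) = 3917/280 ≈ 13.989.

θ̂_MAP = 13.989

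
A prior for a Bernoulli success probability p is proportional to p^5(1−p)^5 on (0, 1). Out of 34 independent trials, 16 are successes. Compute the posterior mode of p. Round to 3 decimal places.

p̂_MAP = 0.477

The prior density ∝ p^5(1−p)^5 is the kernel of Beta(6, 6).
Data: 16 successes in 34 trials. The binomial likelihood contributes p^16(1−p)^18, so the posterior is Beta(6+16, 6+18) = Beta(22, 24).
For Beta(a, b) with a, b > 1 the mode is (a−1)/(a+b−2) = 21/44 ≈ 0.477.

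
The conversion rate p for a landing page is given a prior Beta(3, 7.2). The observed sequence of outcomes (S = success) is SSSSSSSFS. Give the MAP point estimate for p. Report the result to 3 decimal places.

Prior: Beta(3, 7.2).
Data: 8 successes in 9 trials (from the sequence). The binomial likelihood contributes p^8(1−p)^1, so the posterior is Beta(3+8, 7.2+1) = Beta(11, 8.2).
For Beta(a, b) with a, b > 1 the mode is (a−1)/(a+b−2) = 10/17.2 ≈ 0.581.

p̂_MAP = 0.581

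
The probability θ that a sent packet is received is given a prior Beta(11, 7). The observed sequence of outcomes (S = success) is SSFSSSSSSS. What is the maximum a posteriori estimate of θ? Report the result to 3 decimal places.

θ̂_MAP = 0.731

Prior: Beta(11, 7).
Data: 9 successes in 10 trials (from the sequence). The binomial likelihood contributes θ^9(1−θ)^1, so the posterior is Beta(11+9, 7+1) = Beta(20, 8).
For Beta(a, b) with a, b > 1 the mode is (a−1)/(a+b−2) = 19/26 ≈ 0.731.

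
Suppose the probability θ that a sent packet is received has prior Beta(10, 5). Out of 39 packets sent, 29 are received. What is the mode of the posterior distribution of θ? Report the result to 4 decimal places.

θ̂_MAP = 0.7308

Prior: Beta(10, 5).
Data: 29 successes in 39 trials. The binomial likelihood contributes θ^29(1−θ)^10, so the posterior is Beta(10+29, 5+10) = Beta(39, 15).
For Beta(a, b) with a, b > 1 the mode is (a−1)/(a+b−2) = 38/52 ≈ 0.7308.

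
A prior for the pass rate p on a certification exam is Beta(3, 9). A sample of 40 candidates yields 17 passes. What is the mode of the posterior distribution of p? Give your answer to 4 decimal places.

Prior: Beta(3, 9).
Data: 17 successes in 40 trials. The binomial likelihood contributes p^17(1−p)^23, so the posterior is Beta(3+17, 9+23) = Beta(20, 32).
For Beta(a, b) with a, b > 1 the mode is (a−1)/(a+b−2) = 19/50 ≈ 0.3800.

p̂_MAP = 0.3800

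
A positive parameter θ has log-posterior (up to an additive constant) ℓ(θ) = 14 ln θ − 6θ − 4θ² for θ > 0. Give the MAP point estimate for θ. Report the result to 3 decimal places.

θ̂_MAP = 1.000

ℓ'(θ) = 14/θ − 6 − 8θ. Setting this to zero and multiplying by θ: 8θ² + 6θ − 14 = 0.
θ = (−6 + √(6² + 4·8·14)) / (2·8) = (−6 + √484) / 16 = (−6 + 22)/16 = 1.
ℓ''(θ) = −14/θ² − 8 < 0, confirming a maximum.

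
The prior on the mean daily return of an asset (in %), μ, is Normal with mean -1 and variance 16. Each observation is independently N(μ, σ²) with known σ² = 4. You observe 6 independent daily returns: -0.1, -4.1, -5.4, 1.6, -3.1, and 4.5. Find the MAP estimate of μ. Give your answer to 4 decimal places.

μ̂_MAP = -1.0960

n = 6; x̄ = ((-0.1) + (-4.1) + (-5.4) + 1.6 + (-3.1) + 4.5)/6 = -6.6/6 = -1.1.
For a Normal prior and Normal likelihood with known variance, the posterior is Normal; its mode equals its mean, the precision-weighted average.
Prior precision 1/σ₀² = 1/16 = 0.0625; data precision n/σ² = 6/4 = 1.5.
μ̂ = (0.0625·(-1) + 1.5·(-1.1)) / (0.0625 + 1.5) = (-1.7125)/1.5625 = -1.0960.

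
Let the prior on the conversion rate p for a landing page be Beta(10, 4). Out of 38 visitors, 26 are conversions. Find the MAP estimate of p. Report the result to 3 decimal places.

p̂_MAP = 0.700

Prior: Beta(10, 4).
Data: 26 successes in 38 trials. The binomial likelihood contributes p^26(1−p)^12, so the posterior is Beta(10+26, 4+12) = Beta(36, 16).
For Beta(a, b) with a, b > 1 the mode is (a−1)/(a+b−2) = 35/50 ≈ 0.700.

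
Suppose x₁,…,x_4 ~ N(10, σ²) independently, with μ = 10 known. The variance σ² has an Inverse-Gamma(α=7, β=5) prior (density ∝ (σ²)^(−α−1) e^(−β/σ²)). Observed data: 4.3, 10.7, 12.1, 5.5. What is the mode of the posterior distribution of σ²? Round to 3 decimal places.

Sum of squared deviations about the known mean: SS = (4.3−10)² + (10.7−10)² + (12.1−10)² + (5.5−10)² = 57.64.
The Normal likelihood contributes (σ²)^(−n/2) exp(−SS/(2σ²)), so the posterior is Inverse-Gamma(α + n/2, β + SS/2) = Inverse-Gamma(9, 33.82).
The mode of Inverse-Gamma(a, b) is b/(a+1) = 33.82/10 ≈ 3.382.

σ̂²_MAP = 3.382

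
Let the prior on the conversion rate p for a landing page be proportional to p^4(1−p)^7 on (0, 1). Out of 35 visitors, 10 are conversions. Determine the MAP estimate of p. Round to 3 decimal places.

The prior density ∝ p^4(1−p)^7 is the kernel of Beta(5, 8).
Data: 10 successes in 35 trials. The binomial likelihood contributes p^10(1−p)^25, so the posterior is Beta(5+10, 8+25) = Beta(15, 33).
For Beta(a, b) with a, b > 1 the mode is (a−1)/(a+b−2) = 14/46 ≈ 0.304.

p̂_MAP = 0.304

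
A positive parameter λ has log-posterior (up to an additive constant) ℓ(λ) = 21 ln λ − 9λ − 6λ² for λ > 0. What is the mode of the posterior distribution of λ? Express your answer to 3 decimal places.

ℓ'(λ) = 21/λ − 9 − 12λ. Setting this to zero and multiplying by λ: 12λ² + 9λ − 21 = 0.
λ = (−9 + √(9² + 4·12·21)) / (2·12) = (−9 + √1089) / 24 = (−9 + 33)/24 = 1.
ℓ''(λ) = −21/λ² − 12 < 0, confirming a maximum.

λ̂_MAP = 1.000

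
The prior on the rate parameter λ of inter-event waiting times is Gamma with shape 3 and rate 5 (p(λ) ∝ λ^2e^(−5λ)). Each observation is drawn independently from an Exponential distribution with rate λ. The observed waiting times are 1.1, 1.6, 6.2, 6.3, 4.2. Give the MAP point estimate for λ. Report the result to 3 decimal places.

λ̂_MAP = 0.287

The Exponential(rate=λ) likelihood is ∝ λ^n e^(−λΣtᵢ). Here n = 5 and Σtᵢ = 1.1 + 1.6 + 6.2 + 6.3 + 4.2 = 19.4.
Posterior ∝ λ^2e^(−5λ) · λ^5e^(−19.4λ) = λ^7e^(−24.4λ), i.e. Gamma(8, 24.4).
Mode = (a−1)/b = 7/24.4 ≈ 0.287.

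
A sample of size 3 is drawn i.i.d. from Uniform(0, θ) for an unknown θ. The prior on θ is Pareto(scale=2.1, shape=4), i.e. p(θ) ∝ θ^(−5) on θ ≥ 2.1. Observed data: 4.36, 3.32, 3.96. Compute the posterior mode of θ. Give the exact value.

θ̂_MAP = 4.36

The Uniform(0, θ) likelihood is θ^(−n) for θ ≥ max(xᵢ), zero otherwise. Here max(xᵢ) = 4.36.
Posterior ∝ θ^(−5) · θ^(−3) = θ^(−8) on θ ≥ max(2.1, 4.36) = 4.36.
This density is strictly decreasing in θ, so the posterior mode lies at the lower boundary of the support.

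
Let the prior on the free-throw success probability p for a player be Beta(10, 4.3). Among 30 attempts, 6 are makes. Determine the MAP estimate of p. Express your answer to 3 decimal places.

Prior: Beta(10, 4.3).
Data: 6 successes in 30 trials. The binomial likelihood contributes p^6(1−p)^24, so the posterior is Beta(10+6, 4.3+24) = Beta(16, 28.3).
For Beta(a, b) with a, b > 1 the mode is (a−1)/(a+b−2) = 15/42.3 ≈ 0.355.

p̂_MAP = 0.355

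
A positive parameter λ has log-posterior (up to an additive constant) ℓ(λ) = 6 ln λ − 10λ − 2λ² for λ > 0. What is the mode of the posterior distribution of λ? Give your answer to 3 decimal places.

ℓ'(λ) = 6/λ − 10 − 4λ. Setting this to zero and multiplying by λ: 4λ² + 10λ − 6 = 0.
λ = (−10 + √(10² + 4·4·6)) / (2·4) = (−10 + √196) / 8 = (−10 + 14)/8 = 1/2.
ℓ''(λ) = −6/λ² − 4 < 0, confirming a maximum.

λ̂_MAP = 0.500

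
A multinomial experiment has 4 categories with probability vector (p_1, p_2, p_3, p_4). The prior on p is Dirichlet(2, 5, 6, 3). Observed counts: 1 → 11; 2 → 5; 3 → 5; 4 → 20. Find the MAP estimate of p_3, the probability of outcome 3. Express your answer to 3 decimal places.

MAP estimate: 0.189

The posterior is Dirichlet(αᵢ + nᵢ) = Dirichlet(13, 10, 11, 23).
For a Dirichlet(a₁,…,a_K) with all aᵢ > 1, the mode has j-th component (aⱼ − 1)/(Σaᵢ − K).
Here Σaᵢ = 57 and K = 4, so p_3 = (11 − 1)/(57 − 4) = 10/53 ≈ 0.189.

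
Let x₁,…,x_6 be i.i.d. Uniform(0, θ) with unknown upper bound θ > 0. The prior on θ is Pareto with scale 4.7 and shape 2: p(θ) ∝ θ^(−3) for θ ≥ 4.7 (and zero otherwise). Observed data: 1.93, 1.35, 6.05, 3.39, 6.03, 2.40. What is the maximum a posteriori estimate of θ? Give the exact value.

θ̂_MAP = 6.05

The Uniform(0, θ) likelihood is θ^(−n) for θ ≥ max(xᵢ), zero otherwise. Here max(xᵢ) = 6.05.
Posterior ∝ θ^(−3) · θ^(−6) = θ^(−9) on θ ≥ max(4.7, 6.05) = 6.05.
This density is strictly decreasing in θ, so the posterior mode lies at the lower boundary of the support.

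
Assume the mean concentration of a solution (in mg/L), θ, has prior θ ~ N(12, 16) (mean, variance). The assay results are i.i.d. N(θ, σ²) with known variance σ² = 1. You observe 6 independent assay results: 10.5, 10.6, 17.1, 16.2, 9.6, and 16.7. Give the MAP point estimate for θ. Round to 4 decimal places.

n = 6; x̄ = (10.5 + 10.6 + 17.1 + 16.2 + 9.6 + 16.7)/6 = 80.7/6 = 13.45.
For a Normal prior and Normal likelihood with known variance, the posterior is Normal; its mode equals its mean, the precision-weighted average.
Prior precision 1/σ₀² = 1/16 = 0.0625; data precision n/σ² = 6/1 = 6.
θ̂ = (0.0625·12 + 6·13.45) / (0.0625 + 6) = 81.45/6.0625 = 6516/485 ≈ 13.4351.

θ̂_MAP = 13.4351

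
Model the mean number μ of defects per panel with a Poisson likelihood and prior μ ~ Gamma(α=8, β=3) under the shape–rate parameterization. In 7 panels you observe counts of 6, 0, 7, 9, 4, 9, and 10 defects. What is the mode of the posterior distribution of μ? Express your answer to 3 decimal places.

μ̂_MAP = 5.200

Σxᵢ = 6+0+7+9+4+9+10 = 45, with n = 7.
Posterior ∝ μ^7e^(−3μ) · μ^45e^(−7μ) = μ^52e^(−10μ), i.e. Gamma(shape=53, rate=10).
The mode of a Gamma(a, b) with a ≥ 1 (shape–rate) is (a−1)/b = 52/10 ≈ 5.200.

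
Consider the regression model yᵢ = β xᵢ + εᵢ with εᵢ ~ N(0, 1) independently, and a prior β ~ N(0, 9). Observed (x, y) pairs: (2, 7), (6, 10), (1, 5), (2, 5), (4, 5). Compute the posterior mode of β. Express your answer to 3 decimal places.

β̂_MAP = 1.784

log p(β | y) = −Σ(yᵢ − βxᵢ)²/(2·1) − β²/(2·9) + const.
Setting the derivative to zero: Σxᵢ(yᵢ − βxᵢ)/1 − β/9 = 0, so β = Σxᵢyᵢ / (Σxᵢ² + σ²/τ²).
Σxᵢyᵢ = 2·7 + 6·10 + 1·5 + 2·5 + 4·5 = 109; Σxᵢ² = 61; σ²/τ² = 1/9.
β̂_MAP = 109 / (61 + 1/9) = 109/(550/9) = 981/550 ≈ 1.784.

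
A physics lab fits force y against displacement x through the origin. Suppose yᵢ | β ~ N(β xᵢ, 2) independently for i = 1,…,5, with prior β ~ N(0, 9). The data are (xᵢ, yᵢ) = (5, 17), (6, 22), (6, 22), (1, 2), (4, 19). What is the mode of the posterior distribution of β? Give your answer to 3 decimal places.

β̂_MAP = 3.738

log p(β | y) = −Σ(yᵢ − βxᵢ)²/(2·2) − β²/(2·9) + const.
Setting the derivative to zero: Σxᵢ(yᵢ − βxᵢ)/2 − β/9 = 0, so β = Σxᵢyᵢ / (Σxᵢ² + σ²/τ²).
Σxᵢyᵢ = 5·17 + 6·22 + 6·22 + 1·2 + 4·19 = 427; Σxᵢ² = 114; σ²/τ² = 2/9.
β̂_MAP = 427 / (114 + 2/9) = 427/(1028/9) = 3843/1028 ≈ 3.738.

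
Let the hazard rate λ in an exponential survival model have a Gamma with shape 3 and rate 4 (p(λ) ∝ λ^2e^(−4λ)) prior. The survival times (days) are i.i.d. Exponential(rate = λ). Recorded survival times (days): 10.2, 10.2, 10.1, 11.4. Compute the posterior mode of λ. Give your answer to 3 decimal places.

λ̂_MAP = 0.131

The Exponential(rate=λ) likelihood is ∝ λ^n e^(−λΣtᵢ). Here n = 4 and Σtᵢ = 10.2 + 10.2 + 10.1 + 11.4 = 41.9.
Posterior ∝ λ^2e^(−4λ) · λ^4e^(−41.9λ) = λ^6e^(−45.9λ), i.e. Gamma(7, 45.9).
Mode = (a−1)/b = 6/45.9 ≈ 0.131.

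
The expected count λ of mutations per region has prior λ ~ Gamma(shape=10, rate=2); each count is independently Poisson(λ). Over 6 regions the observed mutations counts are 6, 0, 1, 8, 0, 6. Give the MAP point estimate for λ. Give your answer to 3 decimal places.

λ̂_MAP = 3.750

Σxᵢ = 6+0+1+8+0+6 = 21, with n = 6.
Posterior ∝ λ^9e^(−2λ) · λ^21e^(−6λ) = λ^30e^(−8λ), i.e. Gamma(shape=31, rate=8).
The mode of a Gamma(a, b) with a ≥ 1 (shape–rate) is (a−1)/b = 30/8 ≈ 3.750.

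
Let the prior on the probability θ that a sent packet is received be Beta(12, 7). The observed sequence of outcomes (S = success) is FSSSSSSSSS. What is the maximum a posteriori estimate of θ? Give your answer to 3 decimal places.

Prior: Beta(12, 7).
Data: 9 successes in 10 trials (from the sequence). The binomial likelihood contributes θ^9(1−θ)^1, so the posterior is Beta(12+9, 7+1) = Beta(21, 8).
For Beta(a, b) with a, b > 1 the mode is (a−1)/(a+b−2) = 20/27 ≈ 0.741.

θ̂_MAP = 0.741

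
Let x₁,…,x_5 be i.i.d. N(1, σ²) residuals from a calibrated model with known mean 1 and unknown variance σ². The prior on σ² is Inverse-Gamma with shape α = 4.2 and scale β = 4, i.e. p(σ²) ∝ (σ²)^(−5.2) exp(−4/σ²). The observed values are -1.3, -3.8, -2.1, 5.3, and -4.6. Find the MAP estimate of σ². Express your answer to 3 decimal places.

Sum of squared deviations about the known mean: SS = (-1.3−1)² + (-3.8−1)² + (-2.1−1)² + (5.3−1)² + (-4.6−1)² = 87.79.
The Normal likelihood contributes (σ²)^(−n/2) exp(−SS/(2σ²)), so the posterior is Inverse-Gamma(α + n/2, β + SS/2) = Inverse-Gamma(6.7, 47.895).
The mode of Inverse-Gamma(a, b) is b/(a+1) = 47.895/7.7 ≈ 6.220.

σ̂²_MAP = 6.220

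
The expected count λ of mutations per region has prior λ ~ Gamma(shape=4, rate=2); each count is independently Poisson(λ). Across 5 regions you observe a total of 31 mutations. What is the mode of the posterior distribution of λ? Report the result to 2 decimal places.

λ̂_MAP = 4.86

Σxᵢ = 31, n = 5.
Posterior ∝ λ^3e^(−2λ) · λ^31e^(−5λ) = λ^34e^(−7λ), i.e. Gamma(shape=35, rate=7).
The mode of a Gamma(a, b) with a ≥ 1 (shape–rate) is (a−1)/b = 34/7 ≈ 4.86.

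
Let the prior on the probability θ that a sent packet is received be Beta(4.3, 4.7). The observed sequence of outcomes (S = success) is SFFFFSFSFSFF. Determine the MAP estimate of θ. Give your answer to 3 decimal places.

θ̂_MAP = 0.384

Prior: Beta(4.3, 4.7).
Data: 4 successes in 12 trials (from the sequence). The binomial likelihood contributes θ^4(1−θ)^8, so the posterior is Beta(4.3+4, 4.7+8) = Beta(8.3, 12.7).
For Beta(a, b) with a, b > 1 the mode is (a−1)/(a+b−2) = 7.3/19 ≈ 0.384.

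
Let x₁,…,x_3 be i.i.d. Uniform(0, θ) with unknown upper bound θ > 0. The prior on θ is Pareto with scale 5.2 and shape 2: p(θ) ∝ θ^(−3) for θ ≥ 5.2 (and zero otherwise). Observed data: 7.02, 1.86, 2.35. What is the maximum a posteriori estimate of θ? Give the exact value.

θ̂_MAP = 7.02

The Uniform(0, θ) likelihood is θ^(−n) for θ ≥ max(xᵢ), zero otherwise. Here max(xᵢ) = 7.02.
Posterior ∝ θ^(−3) · θ^(−3) = θ^(−6) on θ ≥ max(5.2, 7.02) = 7.02.
This density is strictly decreasing in θ, so the posterior mode lies at the lower boundary of the support.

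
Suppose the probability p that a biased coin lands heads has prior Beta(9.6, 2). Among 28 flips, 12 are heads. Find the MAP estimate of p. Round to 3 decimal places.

p̂_MAP = 0.548

Prior: Beta(9.6, 2).
Data: 12 successes in 28 trials. The binomial likelihood contributes p^12(1−p)^16, so the posterior is Beta(9.6+12, 2+16) = Beta(21.6, 18).
For Beta(a, b) with a, b > 1 the mode is (a−1)/(a+b−2) = 20.6/37.6 ≈ 0.548.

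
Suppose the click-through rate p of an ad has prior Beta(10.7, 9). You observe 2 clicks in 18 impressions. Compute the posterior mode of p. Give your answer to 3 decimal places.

Prior: Beta(10.7, 9).
Data: 2 successes in 18 trials. The binomial likelihood contributes p^2(1−p)^16, so the posterior is Beta(10.7+2, 9+16) = Beta(12.7, 25).
For Beta(a, b) with a, b > 1 the mode is (a−1)/(a+b−2) = 11.7/35.7 ≈ 0.328.

p̂_MAP = 0.328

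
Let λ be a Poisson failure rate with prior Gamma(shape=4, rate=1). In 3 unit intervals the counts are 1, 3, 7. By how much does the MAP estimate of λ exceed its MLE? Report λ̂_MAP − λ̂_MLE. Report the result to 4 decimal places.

Σxᵢ = 11. Posterior is Gamma(15, 4); MAP = (15−1)/4 = 14/4 ≈ 3.50000.
MLE = x̄ = 11/3 ≈ 3.66667.
Difference = 14/4 − 11/3 = -1/6 ≈ -0.1667.

MAP − MLE = -0.1667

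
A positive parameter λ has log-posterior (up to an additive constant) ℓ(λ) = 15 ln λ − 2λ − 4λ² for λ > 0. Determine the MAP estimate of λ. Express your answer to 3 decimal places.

ℓ'(λ) = 15/λ − 2 − 8λ. Setting this to zero and multiplying by λ: 8λ² + 2λ − 15 = 0.
λ = (−2 + √(2² + 4·8·15)) / (2·8) = (−2 + √484) / 16 = (−2 + 22)/16 = 5/4.
ℓ''(λ) = −15/λ² − 8 < 0, confirming a maximum.

λ̂_MAP = 1.250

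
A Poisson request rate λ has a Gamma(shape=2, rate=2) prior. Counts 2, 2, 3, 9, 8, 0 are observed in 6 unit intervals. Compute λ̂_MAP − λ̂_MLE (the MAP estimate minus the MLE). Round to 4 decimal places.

Σxᵢ = 24. Posterior is Gamma(26, 8); MAP = (26−1)/8 = 25/8 ≈ 3.12500.
MLE = x̄ = 24/6 ≈ 4.00000.
Difference = 25/8 − 24/6 = -7/8 ≈ -0.8750.

MAP − MLE = -0.8750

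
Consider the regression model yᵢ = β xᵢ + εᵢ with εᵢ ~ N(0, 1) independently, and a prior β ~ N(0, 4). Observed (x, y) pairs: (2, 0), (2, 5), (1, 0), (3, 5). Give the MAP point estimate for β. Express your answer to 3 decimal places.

log p(β | y) = −Σ(yᵢ − βxᵢ)²/(2·1) − β²/(2·4) + const.
Setting the derivative to zero: Σxᵢ(yᵢ − βxᵢ)/1 − β/4 = 0, so β = Σxᵢyᵢ / (Σxᵢ² + σ²/τ²).
Σxᵢyᵢ = 2·0 + 2·5 + 1·0 + 3·5 = 25; Σxᵢ² = 18; σ²/τ² = 0.25.
β̂_MAP = 25 / (18 + 0.25) = 25/18.25 ≈ 1.370.

β̂_MAP = 1.370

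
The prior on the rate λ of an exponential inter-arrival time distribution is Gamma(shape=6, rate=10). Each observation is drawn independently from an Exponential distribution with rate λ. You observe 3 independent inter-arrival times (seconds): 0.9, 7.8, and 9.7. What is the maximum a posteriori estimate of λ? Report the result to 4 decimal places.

The Exponential(rate=λ) likelihood is ∝ λ^n e^(−λΣtᵢ). Here n = 3 and Σtᵢ = 0.9 + 7.8 + 9.7 = 18.4.
Posterior ∝ λ^5e^(−10λ) · λ^3e^(−18.4λ) = λ^8e^(−28.4λ), i.e. Gamma(9, 28.4).
Mode = (a−1)/b = 8/28.4 ≈ 0.2817.

λ̂_MAP = 0.2817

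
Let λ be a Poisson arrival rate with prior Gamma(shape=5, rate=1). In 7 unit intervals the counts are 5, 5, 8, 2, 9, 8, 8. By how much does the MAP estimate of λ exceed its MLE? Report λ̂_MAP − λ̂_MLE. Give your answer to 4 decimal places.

Σxᵢ = 45. Posterior is Gamma(50, 8); MAP = (50−1)/8 = 49/8 ≈ 6.12500.
MLE = x̄ = 45/7 ≈ 6.42857.
Difference = 49/8 − 45/7 = -17/56 ≈ -0.3036.

MAP − MLE = -0.3036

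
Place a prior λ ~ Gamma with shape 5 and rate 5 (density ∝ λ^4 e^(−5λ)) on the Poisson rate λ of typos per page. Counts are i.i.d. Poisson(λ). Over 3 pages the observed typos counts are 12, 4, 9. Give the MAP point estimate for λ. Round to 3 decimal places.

λ̂_MAP = 3.625

Σxᵢ = 12+4+9 = 25, with n = 3.
Posterior ∝ λ^4e^(−5λ) · λ^25e^(−3λ) = λ^29e^(−8λ), i.e. Gamma(shape=30, rate=8).
The mode of a Gamma(a, b) with a ≥ 1 (shape–rate) is (a−1)/b = 29/8 ≈ 3.625.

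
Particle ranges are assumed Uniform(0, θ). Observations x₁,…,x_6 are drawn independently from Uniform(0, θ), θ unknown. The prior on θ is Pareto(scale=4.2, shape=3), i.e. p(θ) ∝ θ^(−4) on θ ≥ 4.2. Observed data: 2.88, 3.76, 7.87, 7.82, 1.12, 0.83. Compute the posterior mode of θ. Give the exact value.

The Uniform(0, θ) likelihood is θ^(−n) for θ ≥ max(xᵢ), zero otherwise. Here max(xᵢ) = 7.87.
Posterior ∝ θ^(−4) · θ^(−6) = θ^(−10) on θ ≥ max(4.2, 7.87) = 7.87.
This density is strictly decreasing in θ, so the posterior mode lies at the lower boundary of the support.

θ̂_MAP = 7.87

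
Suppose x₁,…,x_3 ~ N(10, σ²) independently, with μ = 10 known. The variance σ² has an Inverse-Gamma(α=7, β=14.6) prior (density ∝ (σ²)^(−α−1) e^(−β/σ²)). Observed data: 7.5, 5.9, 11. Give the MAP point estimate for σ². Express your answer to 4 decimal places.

σ̂²_MAP = 2.8032

Sum of squared deviations about the known mean: SS = (7.5−10)² + (5.9−10)² + (11−10)² = 24.06.
The Normal likelihood contributes (σ²)^(−n/2) exp(−SS/(2σ²)), so the posterior is Inverse-Gamma(α + n/2, β + SS/2) = Inverse-Gamma(8.5, 26.63).
The mode of Inverse-Gamma(a, b) is b/(a+1) = 26.63/9.5 ≈ 2.8032.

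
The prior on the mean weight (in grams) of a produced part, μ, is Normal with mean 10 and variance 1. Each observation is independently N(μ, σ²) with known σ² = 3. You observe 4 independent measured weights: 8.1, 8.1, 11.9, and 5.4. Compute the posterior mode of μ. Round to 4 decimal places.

n = 4; x̄ = (8.1 + 8.1 + 11.9 + 5.4)/4 = 33.5/4 = 8.375.
For a Normal prior and Normal likelihood with known variance, the posterior is Normal; its mode equals its mean, the precision-weighted average.
Prior precision 1/σ₀² = 1/1 = 1; data precision n/σ² = 4/3.
μ̂ = (1·10 + (4/3)·8.375) / (1 + 4/3) = (127/6)/(7/3) = 127/14 ≈ 9.0714.

μ̂_MAP = 9.0714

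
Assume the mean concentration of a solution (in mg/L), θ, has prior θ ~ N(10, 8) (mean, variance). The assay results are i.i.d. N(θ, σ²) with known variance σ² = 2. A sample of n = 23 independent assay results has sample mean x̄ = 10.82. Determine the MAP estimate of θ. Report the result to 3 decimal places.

n = 23, x̄ = 10.82.
For a Normal prior and Normal likelihood with known variance, the posterior is Normal; its mode equals its mean, the precision-weighted average.
Prior precision 1/σ₀² = 1/8 = 0.125; data precision n/σ² = 23/2 = 11.5.
θ̂ = (0.125·10 + 11.5·10.82) / (0.125 + 11.5) = 125.68/11.625 = 25136/2325 ≈ 10.811.

θ̂_MAP = 10.811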